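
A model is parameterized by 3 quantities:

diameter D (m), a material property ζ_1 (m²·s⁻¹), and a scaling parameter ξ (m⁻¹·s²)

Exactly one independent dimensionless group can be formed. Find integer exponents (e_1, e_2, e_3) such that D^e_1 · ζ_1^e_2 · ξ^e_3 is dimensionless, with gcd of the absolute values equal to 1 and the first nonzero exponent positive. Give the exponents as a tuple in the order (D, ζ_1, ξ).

(3, -2, -1)

L: e_1·(1) + e_2·(2) + e_3·(-1) = 0
T: e_1·(0) + e_2·(-1) + e_3·(2) = 0
Solving this homogeneous linear system for the smallest-integer solution (first nonzero entry positive) gives (3, -2, -1).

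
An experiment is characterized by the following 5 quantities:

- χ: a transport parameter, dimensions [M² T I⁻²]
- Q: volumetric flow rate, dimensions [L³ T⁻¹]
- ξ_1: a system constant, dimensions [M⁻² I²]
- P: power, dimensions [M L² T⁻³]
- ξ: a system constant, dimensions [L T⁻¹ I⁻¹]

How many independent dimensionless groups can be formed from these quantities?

1

There are 5 variables and 4 base dimensions (M, L, T, I).
The dimension matrix has rank 4.
Independent dimensionless groups: 5 − 4 = 1.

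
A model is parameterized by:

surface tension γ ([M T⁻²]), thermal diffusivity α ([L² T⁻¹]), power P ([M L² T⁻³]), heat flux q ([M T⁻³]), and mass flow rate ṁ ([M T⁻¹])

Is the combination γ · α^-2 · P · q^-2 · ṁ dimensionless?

Sum the exponent of each base dimension across the product:
  M: [γ]_M − 2·[α]_M + [P]_M − 2·[q]_M + [ṁ]_M = (1) − 2·(0) + (1) − 2·(1) + (1) = 1
  L: [γ]_L − 2·[α]_L + [P]_L − 2·[q]_L + [ṁ]_L = (0) − 2·(2) + (2) − 2·(0) + (0) = -2
  T: [γ]_T − 2·[α]_T + [P]_T − 2·[q]_T + [ṁ]_T = (-2) − 2·(-1) + (-3) − 2·(-3) + (-1) = 2
Net dimensions [M L⁻² T²] ≠ [1] — not dimensionless.

no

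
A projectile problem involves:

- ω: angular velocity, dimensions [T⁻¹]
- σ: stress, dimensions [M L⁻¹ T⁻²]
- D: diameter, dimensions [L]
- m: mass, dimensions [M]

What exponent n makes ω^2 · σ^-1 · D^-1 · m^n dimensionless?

Balance the M exponent: (1)·n from m, plus 2·(0) − (1) − (0) = -1 from the rest, must sum to zero.
n − 1 = 0, so n = 1.

1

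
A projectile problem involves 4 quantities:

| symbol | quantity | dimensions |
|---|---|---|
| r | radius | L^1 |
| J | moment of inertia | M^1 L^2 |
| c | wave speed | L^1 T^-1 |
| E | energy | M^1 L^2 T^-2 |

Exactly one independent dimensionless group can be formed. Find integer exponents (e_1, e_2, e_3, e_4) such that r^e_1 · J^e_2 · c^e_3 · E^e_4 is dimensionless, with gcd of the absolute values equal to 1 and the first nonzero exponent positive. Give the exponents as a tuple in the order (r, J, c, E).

(2, -1, -2, 1)

M: e_1·(0) + e_2·(1) + e_3·(0) + e_4·(1) = 0
L: e_1·(1) + e_2·(2) + e_3·(1) + e_4·(2) = 0
T: e_1·(0) + e_2·(0) + e_3·(-1) + e_4·(-2) = 0
Solving this homogeneous linear system for the smallest-integer solution (first nonzero entry positive) gives (2, -1, -2, 1).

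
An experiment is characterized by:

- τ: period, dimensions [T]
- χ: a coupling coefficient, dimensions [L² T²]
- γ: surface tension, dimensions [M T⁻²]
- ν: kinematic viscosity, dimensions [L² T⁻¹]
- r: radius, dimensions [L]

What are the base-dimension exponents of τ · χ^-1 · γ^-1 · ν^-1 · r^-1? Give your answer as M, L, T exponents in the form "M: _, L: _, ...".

Collect each base-dimension exponent across the product:
  M: (0) − (0) − (1) − (0) − (0) = -1
  L: (0) − (2) − (0) − (2) − (1) = -5
  T: (1) − (2) − (-2) − (-1) − (0) = 2
So the dimensions are [M⁻¹ L⁻⁵ T²].

M: -1, L: -5, T: 2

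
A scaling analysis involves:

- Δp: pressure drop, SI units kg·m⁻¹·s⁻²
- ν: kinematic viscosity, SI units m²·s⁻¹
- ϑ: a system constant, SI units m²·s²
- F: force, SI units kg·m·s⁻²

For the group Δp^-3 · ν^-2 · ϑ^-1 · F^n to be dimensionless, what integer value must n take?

3

Balance the M exponent: (1)·n from F, plus −3·(1) − 2·(0) − (0) = -3 from the rest, must sum to zero.
n − 3 = 0, so n = 3.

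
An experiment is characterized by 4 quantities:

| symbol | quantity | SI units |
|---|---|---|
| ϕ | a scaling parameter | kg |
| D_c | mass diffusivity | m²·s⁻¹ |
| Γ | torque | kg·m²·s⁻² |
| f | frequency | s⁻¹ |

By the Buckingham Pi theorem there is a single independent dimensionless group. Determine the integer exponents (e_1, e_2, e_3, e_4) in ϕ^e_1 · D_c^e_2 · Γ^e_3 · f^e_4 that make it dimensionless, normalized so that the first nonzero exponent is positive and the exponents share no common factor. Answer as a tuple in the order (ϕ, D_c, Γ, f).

(1, 1, -1, 1)

M: e_1·(1) + e_2·(0) + e_3·(1) + e_4·(0) = 0
L: e_1·(0) + e_2·(2) + e_3·(2) + e_4·(0) = 0
T: e_1·(0) + e_2·(-1) + e_3·(-2) + e_4·(-1) = 0
Solving this homogeneous linear system for the smallest-integer solution (first nonzero entry positive) gives (1, 1, -1, 1).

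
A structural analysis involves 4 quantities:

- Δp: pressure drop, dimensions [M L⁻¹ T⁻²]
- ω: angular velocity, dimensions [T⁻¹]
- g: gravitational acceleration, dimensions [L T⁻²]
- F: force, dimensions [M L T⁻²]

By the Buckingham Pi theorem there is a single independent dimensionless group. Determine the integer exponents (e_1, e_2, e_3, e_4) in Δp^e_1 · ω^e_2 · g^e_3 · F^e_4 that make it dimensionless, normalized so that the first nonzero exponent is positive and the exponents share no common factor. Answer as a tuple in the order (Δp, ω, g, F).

M: e_1·(1) + e_2·(0) + e_3·(0) + e_4·(1) = 0
L: e_1·(-1) + e_2·(0) + e_3·(1) + e_4·(1) = 0
T: e_1·(-2) + e_2·(-1) + e_3·(-2) + e_4·(-2) = 0
Solving this homogeneous linear system for the smallest-integer solution (first nonzero entry positive) gives (1, -4, 2, -1).

(1, -4, 2, -1)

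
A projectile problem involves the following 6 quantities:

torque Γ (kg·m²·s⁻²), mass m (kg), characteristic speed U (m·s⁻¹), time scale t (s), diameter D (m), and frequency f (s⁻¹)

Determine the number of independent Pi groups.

There are 6 variables and 3 base dimensions (M, L, T).
The dimension matrix has rank 3.
Independent dimensionless groups: 6 − 3 = 3.

3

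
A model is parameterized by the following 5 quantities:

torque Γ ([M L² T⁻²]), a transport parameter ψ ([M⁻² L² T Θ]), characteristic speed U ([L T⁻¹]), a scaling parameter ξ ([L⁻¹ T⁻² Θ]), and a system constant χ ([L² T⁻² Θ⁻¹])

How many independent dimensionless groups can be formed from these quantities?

There are 5 variables and 4 base dimensions (M, L, T, Θ).
The dimension matrix has rank 4.
Independent dimensionless groups: 5 − 4 = 1.

1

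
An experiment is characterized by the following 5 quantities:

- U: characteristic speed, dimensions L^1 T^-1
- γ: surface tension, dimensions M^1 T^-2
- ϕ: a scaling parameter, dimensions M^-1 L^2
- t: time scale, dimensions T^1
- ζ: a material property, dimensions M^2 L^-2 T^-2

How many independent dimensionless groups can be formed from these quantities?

2

There are 5 variables and 3 base dimensions (M, L, T).
The dimension matrix has rank 3.
Independent dimensionless groups: 5 − 3 = 2.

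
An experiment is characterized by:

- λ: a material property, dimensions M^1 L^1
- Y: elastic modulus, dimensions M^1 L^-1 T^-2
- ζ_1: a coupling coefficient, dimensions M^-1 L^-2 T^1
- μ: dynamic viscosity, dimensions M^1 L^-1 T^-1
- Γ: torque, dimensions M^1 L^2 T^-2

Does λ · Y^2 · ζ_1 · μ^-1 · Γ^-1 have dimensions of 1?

Sum the exponent of each base dimension across the product:
  M: [λ]_M + 2·[Y]_M + [ζ_1]_M − [μ]_M − [Γ]_M = (1) + 2·(1) + (-1) − (1) − (1) = 0
  L: [λ]_L + 2·[Y]_L + [ζ_1]_L − [μ]_L − [Γ]_L = (1) + 2·(-1) + (-2) − (-1) − (2) = -4
  T: [λ]_T + 2·[Y]_T + [ζ_1]_T − [μ]_T − [Γ]_T = (0) + 2·(-2) + (1) − (-1) − (-2) = 0
Net dimensions [L⁻⁴] ≠ [1] — not dimensionless.

no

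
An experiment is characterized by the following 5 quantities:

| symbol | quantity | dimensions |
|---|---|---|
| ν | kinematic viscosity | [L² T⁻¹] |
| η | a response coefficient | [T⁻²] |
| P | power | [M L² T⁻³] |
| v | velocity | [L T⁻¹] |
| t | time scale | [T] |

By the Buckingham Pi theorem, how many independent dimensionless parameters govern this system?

There are 5 variables and 3 base dimensions (M, L, T).
The dimension matrix has rank 3.
Independent dimensionless groups: 5 − 3 = 2.

2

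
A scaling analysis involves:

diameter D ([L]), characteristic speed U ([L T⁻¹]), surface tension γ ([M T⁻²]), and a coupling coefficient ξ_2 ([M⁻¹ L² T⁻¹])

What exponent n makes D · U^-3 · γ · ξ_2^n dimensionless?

1

Balance the M exponent: (-1)·n from ξ_2, plus (0) − 3·(0) + (1) = 1 from the rest, must sum to zero.
−n + 1 = 0, so n = 1.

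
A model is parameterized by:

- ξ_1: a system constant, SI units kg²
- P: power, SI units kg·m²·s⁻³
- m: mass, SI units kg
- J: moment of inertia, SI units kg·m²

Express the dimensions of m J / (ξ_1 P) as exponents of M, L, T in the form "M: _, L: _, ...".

Collect each base-dimension exponent across the product:
  M: −(2) − (1) + (1) + (1) = -1
  L: −(0) − (2) + (0) + (2) = 0
  T: −(0) − (-3) + (0) + (0) = 3
So the dimensions are [M⁻¹ T³].

M: -1, L: 0, T: 3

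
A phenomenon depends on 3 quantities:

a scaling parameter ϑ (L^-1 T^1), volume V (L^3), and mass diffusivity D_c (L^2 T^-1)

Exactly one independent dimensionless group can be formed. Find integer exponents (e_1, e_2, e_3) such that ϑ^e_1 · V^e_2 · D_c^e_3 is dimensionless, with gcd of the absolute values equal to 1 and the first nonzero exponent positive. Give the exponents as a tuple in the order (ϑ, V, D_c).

L: e_1·(-1) + e_2·(3) + e_3·(2) = 0
T: e_1·(1) + e_2·(0) + e_3·(-1) = 0
Solving this homogeneous linear system for the smallest-integer solution (first nonzero entry positive) gives (3, -1, 3).

(3, -1, 3)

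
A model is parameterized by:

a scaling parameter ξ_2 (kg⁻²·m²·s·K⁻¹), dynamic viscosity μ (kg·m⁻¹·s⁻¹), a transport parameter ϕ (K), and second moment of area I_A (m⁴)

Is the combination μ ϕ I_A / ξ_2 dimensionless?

Sum the exponent of each base dimension across the product:
  M: −[ξ_2]_M + [μ]_M + [ϕ]_M + [I_A]_M = −(-2) + (1) + (0) + (0) = 3
  L: −[ξ_2]_L + [μ]_L + [ϕ]_L + [I_A]_L = −(2) + (-1) + (0) + (4) = 1
  T: −[ξ_2]_T + [μ]_T + [ϕ]_T + [I_A]_T = −(1) + (-1) + (0) + (0) = -2
  Θ: −[ξ_2]_Θ + [μ]_Θ + [ϕ]_Θ + [I_A]_Θ = −(-1) + (0) + (1) + (0) = 2
Net dimensions [M³ L T⁻² Θ²] ≠ [1] — not dimensionless.

no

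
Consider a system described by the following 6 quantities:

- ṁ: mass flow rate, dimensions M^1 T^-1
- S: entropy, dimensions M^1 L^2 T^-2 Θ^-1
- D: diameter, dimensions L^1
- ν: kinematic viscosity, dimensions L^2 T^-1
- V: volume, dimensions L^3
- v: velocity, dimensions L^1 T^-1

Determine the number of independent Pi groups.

2

There are 6 variables and 4 base dimensions (M, L, T, Θ).
The dimension matrix has rank 4.
Independent dimensionless groups: 6 − 4 = 2.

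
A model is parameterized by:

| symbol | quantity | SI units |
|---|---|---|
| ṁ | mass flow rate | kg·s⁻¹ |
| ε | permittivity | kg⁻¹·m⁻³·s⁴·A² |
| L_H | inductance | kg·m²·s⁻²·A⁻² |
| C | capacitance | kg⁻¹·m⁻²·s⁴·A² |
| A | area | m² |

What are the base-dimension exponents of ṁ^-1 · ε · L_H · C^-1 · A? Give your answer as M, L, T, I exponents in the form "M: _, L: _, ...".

Collect each base-dimension exponent across the product:
  M: −(1) + (-1) + (1) − (-1) + (0) = 0
  L: −(0) + (-3) + (2) − (-2) + (2) = 3
  T: −(-1) + (4) + (-2) − (4) + (0) = -1
  I: −(0) + (2) + (-2) − (2) + (0) = -2
So the dimensions are [L³ T⁻¹ I⁻²].

M: 0, L: 3, T: -1, I: -2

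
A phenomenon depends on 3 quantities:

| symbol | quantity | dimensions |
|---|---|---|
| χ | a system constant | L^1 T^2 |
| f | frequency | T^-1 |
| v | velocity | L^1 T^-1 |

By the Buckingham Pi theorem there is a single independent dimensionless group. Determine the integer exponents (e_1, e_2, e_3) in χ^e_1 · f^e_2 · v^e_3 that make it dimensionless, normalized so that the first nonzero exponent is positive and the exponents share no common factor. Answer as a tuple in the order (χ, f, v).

(1, 3, -1)

L: e_1·(1) + e_2·(0) + e_3·(1) = 0
T: e_1·(2) + e_2·(-1) + e_3·(-1) = 0
Solving this homogeneous linear system for the smallest-integer solution (first nonzero entry positive) gives (1, 3, -1).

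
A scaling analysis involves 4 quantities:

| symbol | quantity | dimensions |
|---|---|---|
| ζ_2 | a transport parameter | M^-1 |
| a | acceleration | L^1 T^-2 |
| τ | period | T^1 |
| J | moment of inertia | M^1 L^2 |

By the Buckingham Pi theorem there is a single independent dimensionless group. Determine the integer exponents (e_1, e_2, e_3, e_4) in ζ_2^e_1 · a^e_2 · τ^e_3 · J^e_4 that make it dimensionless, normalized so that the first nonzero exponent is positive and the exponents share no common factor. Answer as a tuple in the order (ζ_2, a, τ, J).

(1, -2, -4, 1)

M: e_1·(-1) + e_2·(0) + e_3·(0) + e_4·(1) = 0
L: e_1·(0) + e_2·(1) + e_3·(0) + e_4·(2) = 0
T: e_1·(0) + e_2·(-2) + e_3·(1) + e_4·(0) = 0
Solving this homogeneous linear system for the smallest-integer solution (first nonzero entry positive) gives (1, -2, -4, 1).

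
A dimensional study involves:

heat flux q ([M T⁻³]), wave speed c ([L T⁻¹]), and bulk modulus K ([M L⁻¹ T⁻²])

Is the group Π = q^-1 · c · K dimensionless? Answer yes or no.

yes

Sum the exponent of each base dimension across the product:
  M: −[q]_M + [c]_M + [K]_M = −(1) + (0) + (1) = 0
  L: −[q]_L + [c]_L + [K]_L = −(0) + (1) + (-1) = 0
  T: −[q]_T + [c]_T + [K]_T = −(-3) + (-1) + (-2) = 0
All base exponents vanish — dimensionless.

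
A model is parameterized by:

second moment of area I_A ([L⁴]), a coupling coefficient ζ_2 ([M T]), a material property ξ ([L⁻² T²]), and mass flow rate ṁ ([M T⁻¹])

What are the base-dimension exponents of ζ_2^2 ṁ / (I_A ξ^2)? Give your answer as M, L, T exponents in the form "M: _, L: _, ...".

M: 3, L: 0, T: -3

Collect each base-dimension exponent across the product:
  M: −(0) + 2·(1) − 2·(0) + (1) = 3
  L: −(4) + 2·(0) − 2·(-2) + (0) = 0
  T: −(0) + 2·(1) − 2·(2) + (-1) = -3
So the dimensions are [M³ T⁻³].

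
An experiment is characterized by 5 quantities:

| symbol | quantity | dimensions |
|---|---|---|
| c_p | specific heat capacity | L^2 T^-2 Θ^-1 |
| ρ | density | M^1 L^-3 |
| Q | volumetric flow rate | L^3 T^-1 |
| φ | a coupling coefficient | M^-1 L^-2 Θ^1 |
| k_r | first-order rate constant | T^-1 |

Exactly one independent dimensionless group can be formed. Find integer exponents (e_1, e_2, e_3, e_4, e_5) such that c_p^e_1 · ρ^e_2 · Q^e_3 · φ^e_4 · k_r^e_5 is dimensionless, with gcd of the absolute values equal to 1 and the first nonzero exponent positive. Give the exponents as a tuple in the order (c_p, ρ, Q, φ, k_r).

(1, 1, 1, 1, -3)

M: e_1·(0) + e_2·(1) + e_3·(0) + e_4·(-1) + e_5·(0) = 0
L: e_1·(2) + e_2·(-3) + e_3·(3) + e_4·(-2) + e_5·(0) = 0
T: e_1·(-2) + e_2·(0) + e_3·(-1) + e_4·(0) + e_5·(-1) = 0
Θ: e_1·(-1) + e_2·(0) + e_3·(0) + e_4·(1) + e_5·(0) = 0
Solving this homogeneous linear system for the smallest-integer solution (first nonzero entry positive) gives (1, 1, 1, 1, -3).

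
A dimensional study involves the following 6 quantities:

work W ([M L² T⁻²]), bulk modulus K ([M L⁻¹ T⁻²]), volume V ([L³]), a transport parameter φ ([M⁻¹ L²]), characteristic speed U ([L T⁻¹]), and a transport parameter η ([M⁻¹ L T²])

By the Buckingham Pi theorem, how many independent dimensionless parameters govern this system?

There are 6 variables and 3 base dimensions (M, L, T).
The dimension matrix has rank 3.
Independent dimensionless groups: 6 − 3 = 3.

3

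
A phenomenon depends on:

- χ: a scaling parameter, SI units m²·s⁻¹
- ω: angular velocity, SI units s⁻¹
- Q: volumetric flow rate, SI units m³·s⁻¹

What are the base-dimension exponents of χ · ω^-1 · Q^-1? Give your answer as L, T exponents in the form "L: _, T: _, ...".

L: -1, T: 1

Collect each base-dimension exponent across the product:
  L: (2) − (0) − (3) = -1
  T: (-1) − (-1) − (-1) = 1
So the dimensions are [L⁻¹ T].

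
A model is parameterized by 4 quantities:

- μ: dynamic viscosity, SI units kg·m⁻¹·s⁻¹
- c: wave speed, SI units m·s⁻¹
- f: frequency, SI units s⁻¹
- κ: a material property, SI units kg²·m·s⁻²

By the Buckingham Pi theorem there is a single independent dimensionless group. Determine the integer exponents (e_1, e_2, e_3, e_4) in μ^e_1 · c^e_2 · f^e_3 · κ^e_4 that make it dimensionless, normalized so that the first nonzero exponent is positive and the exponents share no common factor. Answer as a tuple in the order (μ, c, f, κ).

(2, 3, -3, -1)

M: e_1·(1) + e_2·(0) + e_3·(0) + e_4·(2) = 0
L: e_1·(-1) + e_2·(1) + e_3·(0) + e_4·(1) = 0
T: e_1·(-1) + e_2·(-1) + e_3·(-1) + e_4·(-2) = 0
Solving this homogeneous linear system for the smallest-integer solution (first nonzero entry positive) gives (2, 3, -3, -1).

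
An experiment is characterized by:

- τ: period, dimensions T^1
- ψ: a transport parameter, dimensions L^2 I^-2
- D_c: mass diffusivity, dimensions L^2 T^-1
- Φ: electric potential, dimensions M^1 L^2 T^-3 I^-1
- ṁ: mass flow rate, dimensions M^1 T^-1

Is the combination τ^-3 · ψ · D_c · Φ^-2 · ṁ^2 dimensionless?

Sum the exponent of each base dimension across the product:
  M: −3·[τ]_M + [ψ]_M + [D_c]_M − 2·[Φ]_M + 2·[ṁ]_M = −3·(0) + (0) + (0) − 2·(1) + 2·(1) = 0
  L: −3·[τ]_L + [ψ]_L + [D_c]_L − 2·[Φ]_L + 2·[ṁ]_L = −3·(0) + (2) + (2) − 2·(2) + 2·(0) = 0
  T: −3·[τ]_T + [ψ]_T + [D_c]_T − 2·[Φ]_T + 2·[ṁ]_T = −3·(1) + (0) + (-1) − 2·(-3) + 2·(-1) = 0
  I: −3·[τ]_I + [ψ]_I + [D_c]_I − 2·[Φ]_I + 2·[ṁ]_I = −3·(0) + (-2) + (0) − 2·(-1) + 2·(0) = 0
All base exponents vanish — dimensionless.

yes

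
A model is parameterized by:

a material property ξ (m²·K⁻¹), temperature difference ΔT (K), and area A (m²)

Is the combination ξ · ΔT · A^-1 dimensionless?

yes

Sum the exponent of each base dimension across the product:
  M: [ξ]_M + [ΔT]_M − [A]_M = (0) + (0) − (0) = 0
  L: [ξ]_L + [ΔT]_L − [A]_L = (2) + (0) − (2) = 0
  T: [ξ]_T + [ΔT]_T − [A]_T = (0) + (0) − (0) = 0
  Θ: [ξ]_Θ + [ΔT]_Θ − [A]_Θ = (-1) + (1) − (0) = 0
All base exponents vanish — dimensionless.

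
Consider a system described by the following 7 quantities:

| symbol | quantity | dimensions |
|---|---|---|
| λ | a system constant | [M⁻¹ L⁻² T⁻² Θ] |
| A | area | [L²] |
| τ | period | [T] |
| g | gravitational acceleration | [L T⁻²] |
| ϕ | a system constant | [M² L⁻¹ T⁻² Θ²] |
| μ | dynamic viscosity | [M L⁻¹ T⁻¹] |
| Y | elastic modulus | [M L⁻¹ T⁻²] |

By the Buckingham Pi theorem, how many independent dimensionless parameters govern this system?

3

There are 7 variables and 4 base dimensions (M, L, T, Θ).
The dimension matrix has rank 4.
Independent dimensionless groups: 7 − 4 = 3.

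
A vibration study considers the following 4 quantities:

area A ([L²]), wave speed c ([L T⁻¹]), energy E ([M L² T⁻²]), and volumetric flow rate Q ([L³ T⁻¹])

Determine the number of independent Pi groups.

1

There are 4 variables and 3 base dimensions (M, L, T).
The dimension matrix has rank 3.
Independent dimensionless groups: 4 − 3 = 1.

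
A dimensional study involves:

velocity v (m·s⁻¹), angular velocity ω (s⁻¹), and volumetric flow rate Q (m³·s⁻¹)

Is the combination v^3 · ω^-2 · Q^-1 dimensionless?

Sum the exponent of each base dimension across the product:
  M: 3·[v]_M − 2·[ω]_M − [Q]_M = 3·(0) − 2·(0) − (0) = 0
  L: 3·[v]_L − 2·[ω]_L − [Q]_L = 3·(1) − 2·(0) − (3) = 0
  T: 3·[v]_T − 2·[ω]_T − [Q]_T = 3·(-1) − 2·(-1) − (-1) = 0
All base exponents vanish — dimensionless.

yes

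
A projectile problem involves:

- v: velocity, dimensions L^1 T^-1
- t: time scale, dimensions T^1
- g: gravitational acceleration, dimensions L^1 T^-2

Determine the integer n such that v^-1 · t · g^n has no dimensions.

1

Balance the L exponent: (1)·n from g, plus −(1) + (0) = -1 from the rest, must sum to zero.
n − 1 = 0, so n = 1.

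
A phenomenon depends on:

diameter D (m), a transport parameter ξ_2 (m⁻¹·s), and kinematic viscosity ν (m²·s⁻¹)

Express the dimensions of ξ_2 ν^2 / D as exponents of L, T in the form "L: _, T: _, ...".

Collect each base-dimension exponent across the product:
  L: −(1) + (-1) + 2·(2) = 2
  T: −(0) + (1) + 2·(-1) = -1
So the dimensions are [L² T⁻¹].

L: 2, T: -1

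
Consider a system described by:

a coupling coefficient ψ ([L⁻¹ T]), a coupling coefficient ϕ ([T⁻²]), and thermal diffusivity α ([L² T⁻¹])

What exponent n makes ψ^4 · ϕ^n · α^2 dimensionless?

Balance the T exponent: (-2)·n from ϕ, plus 4·(1) + 2·(-1) = 2 from the rest, must sum to zero.
-2n + 2 = 0, so n = 1.

1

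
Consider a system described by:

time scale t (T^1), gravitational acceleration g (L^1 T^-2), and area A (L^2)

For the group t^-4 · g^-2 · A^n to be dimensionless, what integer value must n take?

1

Balance the L exponent: (2)·n from A, plus −4·(0) − 2·(1) = -2 from the rest, must sum to zero.
2n − 2 = 0, so n = 1.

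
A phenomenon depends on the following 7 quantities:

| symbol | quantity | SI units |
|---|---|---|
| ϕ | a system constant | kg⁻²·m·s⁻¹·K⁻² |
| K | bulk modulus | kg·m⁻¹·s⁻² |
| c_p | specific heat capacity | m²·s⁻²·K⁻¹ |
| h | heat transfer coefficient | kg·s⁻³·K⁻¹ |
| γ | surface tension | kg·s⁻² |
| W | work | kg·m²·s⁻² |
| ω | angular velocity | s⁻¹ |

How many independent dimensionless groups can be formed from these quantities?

3

There are 7 variables and 4 base dimensions (M, L, T, Θ).
The dimension matrix has rank 4.
Independent dimensionless groups: 7 − 4 = 3.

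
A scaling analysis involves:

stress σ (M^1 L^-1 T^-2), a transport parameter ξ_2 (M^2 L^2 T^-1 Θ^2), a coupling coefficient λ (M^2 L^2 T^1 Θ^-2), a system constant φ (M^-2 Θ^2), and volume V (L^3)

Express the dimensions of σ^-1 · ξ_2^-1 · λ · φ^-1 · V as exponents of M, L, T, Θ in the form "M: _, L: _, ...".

M: 1, L: 4, T: 4, Θ: -6

Collect each base-dimension exponent across the product:
  M: −(1) − (2) + (2) − (-2) + (0) = 1
  L: −(-1) − (2) + (2) − (0) + (3) = 4
  T: −(-2) − (-1) + (1) − (0) + (0) = 4
  Θ: −(0) − (2) + (-2) − (2) + (0) = -6
So the dimensions are [M L⁴ T⁴ Θ⁻⁶].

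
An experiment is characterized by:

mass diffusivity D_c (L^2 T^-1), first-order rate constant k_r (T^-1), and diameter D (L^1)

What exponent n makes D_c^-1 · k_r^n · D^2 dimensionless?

1

Balance the T exponent: (-1)·n from k_r, plus −(-1) + 2·(0) = 1 from the rest, must sum to zero.
−n + 1 = 0, so n = 1.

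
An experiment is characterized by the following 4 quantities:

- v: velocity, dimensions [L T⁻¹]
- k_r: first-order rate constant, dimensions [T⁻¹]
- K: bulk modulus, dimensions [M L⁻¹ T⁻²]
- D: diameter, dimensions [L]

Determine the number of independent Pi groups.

1

There are 4 variables and 3 base dimensions (M, L, T).
The dimension matrix has rank 3.
Independent dimensionless groups: 4 − 3 = 1.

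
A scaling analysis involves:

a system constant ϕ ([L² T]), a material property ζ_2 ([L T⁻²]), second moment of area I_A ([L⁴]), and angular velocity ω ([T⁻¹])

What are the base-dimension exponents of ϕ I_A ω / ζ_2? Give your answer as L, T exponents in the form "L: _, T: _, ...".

Collect each base-dimension exponent across the product:
  L: (2) − (1) + (4) + (0) = 5
  T: (1) − (-2) + (0) + (-1) = 2
So the dimensions are [L⁵ T²].

L: 5, T: 2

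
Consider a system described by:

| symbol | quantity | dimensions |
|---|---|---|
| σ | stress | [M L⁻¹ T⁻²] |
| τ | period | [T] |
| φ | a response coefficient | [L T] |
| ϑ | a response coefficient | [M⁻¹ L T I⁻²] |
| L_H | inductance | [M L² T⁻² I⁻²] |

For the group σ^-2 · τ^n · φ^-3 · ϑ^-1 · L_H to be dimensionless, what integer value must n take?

2

Balance the T exponent: (1)·n from τ, plus −2·(-2) − 3·(1) − (1) + (-2) = -2 from the rest, must sum to zero.
n − 2 = 0, so n = 2.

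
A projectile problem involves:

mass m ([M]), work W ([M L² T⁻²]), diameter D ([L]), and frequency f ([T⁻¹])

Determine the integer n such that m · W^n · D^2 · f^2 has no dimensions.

-1

Balance the M exponent: (1)·n from W, plus (1) + 2·(0) + 2·(0) = 1 from the rest, must sum to zero.
n + 1 = 0, so n = -1.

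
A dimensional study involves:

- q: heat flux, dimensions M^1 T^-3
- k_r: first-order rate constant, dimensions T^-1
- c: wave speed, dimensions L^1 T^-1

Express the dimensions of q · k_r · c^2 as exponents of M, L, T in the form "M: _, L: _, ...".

Collect each base-dimension exponent across the product:
  M: (1) + (0) + 2·(0) = 1
  L: (0) + (0) + 2·(1) = 2
  T: (-3) + (-1) + 2·(-1) = -6
So the dimensions are [M L² T⁻⁶].

M: 1, L: 2, T: -6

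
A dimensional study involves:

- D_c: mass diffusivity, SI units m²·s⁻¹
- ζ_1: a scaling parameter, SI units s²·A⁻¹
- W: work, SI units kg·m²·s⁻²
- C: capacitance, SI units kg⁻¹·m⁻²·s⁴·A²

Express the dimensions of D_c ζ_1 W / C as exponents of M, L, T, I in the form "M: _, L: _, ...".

Collect each base-dimension exponent across the product:
  M: (0) + (0) + (1) − (-1) = 2
  L: (2) + (0) + (2) − (-2) = 6
  T: (-1) + (2) + (-2) − (4) = -5
  I: (0) + (-1) + (0) − (2) = -3
So the dimensions are [M² L⁶ T⁻⁵ I⁻³].

M: 2, L: 6, T: -5, I: -3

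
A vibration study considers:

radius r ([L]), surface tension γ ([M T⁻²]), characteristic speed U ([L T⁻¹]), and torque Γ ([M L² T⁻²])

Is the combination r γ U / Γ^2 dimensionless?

Sum the exponent of each base dimension across the product:
  M: [r]_M + [γ]_M + [U]_M − 2·[Γ]_M = (0) + (1) + (0) − 2·(1) = -1
  L: [r]_L + [γ]_L + [U]_L − 2·[Γ]_L = (1) + (0) + (1) − 2·(2) = -2
  T: [r]_T + [γ]_T + [U]_T − 2·[Γ]_T = (0) + (-2) + (-1) − 2·(-2) = 1
Net dimensions [M⁻¹ L⁻² T] ≠ [1] — not dimensionless.

no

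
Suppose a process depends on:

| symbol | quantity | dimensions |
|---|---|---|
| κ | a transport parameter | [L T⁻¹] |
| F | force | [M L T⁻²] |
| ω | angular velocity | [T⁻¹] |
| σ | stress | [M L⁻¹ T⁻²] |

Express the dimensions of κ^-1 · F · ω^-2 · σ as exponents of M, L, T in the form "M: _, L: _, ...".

M: 2, L: -1, T: -1

Collect each base-dimension exponent across the product:
  M: −(0) + (1) − 2·(0) + (1) = 2
  L: −(1) + (1) − 2·(0) + (-1) = -1
  T: −(-1) + (-2) − 2·(-1) + (-2) = -1
So the dimensions are [M² L⁻¹ T⁻¹].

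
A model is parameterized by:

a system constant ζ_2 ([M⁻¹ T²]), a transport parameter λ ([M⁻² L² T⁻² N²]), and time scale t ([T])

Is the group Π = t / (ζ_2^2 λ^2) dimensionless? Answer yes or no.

Sum the exponent of each base dimension across the product:
  M: −2·[ζ_2]_M − 2·[λ]_M + [t]_M = −2·(-1) − 2·(-2) + (0) = 6
  L: −2·[ζ_2]_L − 2·[λ]_L + [t]_L = −2·(0) − 2·(2) + (0) = -4
  T: −2·[ζ_2]_T − 2·[λ]_T + [t]_T = −2·(2) − 2·(-2) + (1) = 1
  N: −2·[ζ_2]_N − 2·[λ]_N + [t]_N = −2·(0) − 2·(2) + (0) = -4
Net dimensions [M⁶ L⁻⁴ T N⁻⁴] ≠ [1] — not dimensionless.

no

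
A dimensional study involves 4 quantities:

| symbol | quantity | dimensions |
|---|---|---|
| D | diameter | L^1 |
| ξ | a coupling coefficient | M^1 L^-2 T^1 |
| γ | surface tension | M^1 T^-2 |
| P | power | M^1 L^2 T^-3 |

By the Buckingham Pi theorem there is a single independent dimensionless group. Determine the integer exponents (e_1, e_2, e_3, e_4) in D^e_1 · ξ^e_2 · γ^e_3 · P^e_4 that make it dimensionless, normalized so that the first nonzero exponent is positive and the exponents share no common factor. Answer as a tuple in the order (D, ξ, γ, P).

M: e_1·(0) + e_2·(1) + e_3·(1) + e_4·(1) = 0
L: e_1·(1) + e_2·(-2) + e_3·(0) + e_4·(2) = 0
T: e_1·(0) + e_2·(1) + e_3·(-2) + e_4·(-3) = 0
Solving this homogeneous linear system for the smallest-integer solution (first nonzero entry positive) gives (4, -1, 4, -3).

(4, -1, 4, -3)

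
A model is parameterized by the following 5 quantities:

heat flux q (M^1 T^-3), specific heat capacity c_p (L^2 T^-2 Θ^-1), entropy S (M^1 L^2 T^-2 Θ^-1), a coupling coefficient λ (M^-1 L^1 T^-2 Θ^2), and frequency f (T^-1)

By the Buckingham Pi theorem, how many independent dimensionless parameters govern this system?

1

There are 5 variables and 4 base dimensions (M, L, T, Θ).
The dimension matrix has rank 4.
Independent dimensionless groups: 5 − 4 = 1.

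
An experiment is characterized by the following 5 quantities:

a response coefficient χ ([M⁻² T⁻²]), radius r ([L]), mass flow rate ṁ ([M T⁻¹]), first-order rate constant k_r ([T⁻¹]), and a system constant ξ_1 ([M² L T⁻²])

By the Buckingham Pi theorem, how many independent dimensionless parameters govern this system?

There are 5 variables and 3 base dimensions (M, L, T).
The dimension matrix has rank 3.
Independent dimensionless groups: 5 − 3 = 2.

2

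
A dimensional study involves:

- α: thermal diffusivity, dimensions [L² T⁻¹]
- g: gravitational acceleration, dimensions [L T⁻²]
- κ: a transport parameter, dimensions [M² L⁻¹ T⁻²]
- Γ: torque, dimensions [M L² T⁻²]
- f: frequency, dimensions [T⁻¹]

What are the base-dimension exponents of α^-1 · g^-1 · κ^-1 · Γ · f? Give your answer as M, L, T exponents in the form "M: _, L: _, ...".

M: -1, L: 0, T: 2

Collect each base-dimension exponent across the product:
  M: −(0) − (0) − (2) + (1) + (0) = -1
  L: −(2) − (1) − (-1) + (2) + (0) = 0
  T: −(-1) − (-2) − (-2) + (-2) + (-1) = 2
So the dimensions are [M⁻¹ T²].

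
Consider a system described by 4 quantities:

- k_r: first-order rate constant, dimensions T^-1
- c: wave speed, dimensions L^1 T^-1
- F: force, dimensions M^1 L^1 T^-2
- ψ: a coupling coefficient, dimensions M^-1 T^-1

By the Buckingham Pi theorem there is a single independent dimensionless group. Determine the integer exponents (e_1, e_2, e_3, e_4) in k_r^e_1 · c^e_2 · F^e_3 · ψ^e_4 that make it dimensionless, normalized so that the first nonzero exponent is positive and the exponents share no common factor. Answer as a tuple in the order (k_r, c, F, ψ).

(2, 1, -1, -1)

M: e_1·(0) + e_2·(0) + e_3·(1) + e_4·(-1) = 0
L: e_1·(0) + e_2·(1) + e_3·(1) + e_4·(0) = 0
T: e_1·(-1) + e_2·(-1) + e_3·(-2) + e_4·(-1) = 0
Solving this homogeneous linear system for the smallest-integer solution (first nonzero entry positive) gives (2, 1, -1, -1).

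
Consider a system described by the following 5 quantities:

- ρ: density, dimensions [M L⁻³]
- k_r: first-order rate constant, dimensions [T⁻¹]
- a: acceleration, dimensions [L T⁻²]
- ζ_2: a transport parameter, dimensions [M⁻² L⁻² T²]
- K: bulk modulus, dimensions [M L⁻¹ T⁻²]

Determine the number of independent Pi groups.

2

There are 5 variables and 3 base dimensions (M, L, T).
The dimension matrix has rank 3.
Independent dimensionless groups: 5 − 3 = 2.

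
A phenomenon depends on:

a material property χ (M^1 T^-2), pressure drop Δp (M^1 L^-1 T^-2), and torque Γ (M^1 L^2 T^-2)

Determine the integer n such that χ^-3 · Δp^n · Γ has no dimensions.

Balance the M exponent: (1)·n from Δp, plus −3·(1) + (1) = -2 from the rest, must sum to zero.
n − 2 = 0, so n = 2.

2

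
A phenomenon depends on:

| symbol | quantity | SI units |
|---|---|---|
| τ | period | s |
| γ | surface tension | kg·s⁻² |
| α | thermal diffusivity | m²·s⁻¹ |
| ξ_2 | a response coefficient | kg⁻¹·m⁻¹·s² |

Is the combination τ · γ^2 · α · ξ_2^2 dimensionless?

Sum the exponent of each base dimension across the product:
  M: [τ]_M + 2·[γ]_M + [α]_M + 2·[ξ_2]_M = (0) + 2·(1) + (0) + 2·(-1) = 0
  L: [τ]_L + 2·[γ]_L + [α]_L + 2·[ξ_2]_L = (0) + 2·(0) + (2) + 2·(-1) = 0
  T: [τ]_T + 2·[γ]_T + [α]_T + 2·[ξ_2]_T = (1) + 2·(-2) + (-1) + 2·(2) = 0
All base exponents vanish — dimensionless.

yes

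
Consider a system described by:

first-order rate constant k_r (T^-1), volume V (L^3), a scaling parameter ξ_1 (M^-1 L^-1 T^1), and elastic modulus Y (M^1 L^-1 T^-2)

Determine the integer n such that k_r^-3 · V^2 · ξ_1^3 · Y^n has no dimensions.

3

Balance the M exponent: (1)·n from Y, plus −3·(0) + 2·(0) + 3·(-1) = -3 from the rest, must sum to zero.
n − 3 = 0, so n = 3.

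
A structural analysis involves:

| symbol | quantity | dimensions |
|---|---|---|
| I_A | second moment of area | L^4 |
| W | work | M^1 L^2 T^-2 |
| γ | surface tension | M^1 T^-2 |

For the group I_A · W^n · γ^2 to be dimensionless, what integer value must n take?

Balance the M exponent: (1)·n from W, plus (0) + 2·(1) = 2 from the rest, must sum to zero.
n + 2 = 0, so n = -2.

-2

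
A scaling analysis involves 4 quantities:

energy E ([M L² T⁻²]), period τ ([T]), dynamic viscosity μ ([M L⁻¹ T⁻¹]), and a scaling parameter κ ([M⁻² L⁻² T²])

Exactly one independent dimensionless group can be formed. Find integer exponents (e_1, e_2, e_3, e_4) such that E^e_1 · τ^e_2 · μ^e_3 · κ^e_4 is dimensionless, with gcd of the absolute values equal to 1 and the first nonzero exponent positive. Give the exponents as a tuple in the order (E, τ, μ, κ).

M: e_1·(1) + e_2·(0) + e_3·(1) + e_4·(-2) = 0
L: e_1·(2) + e_2·(0) + e_3·(-1) + e_4·(-2) = 0
T: e_1·(-2) + e_2·(1) + e_3·(-1) + e_4·(2) = 0
Solving this homogeneous linear system for the smallest-integer solution (first nonzero entry positive) gives (4, 4, 2, 3).

(4, 4, 2, 3)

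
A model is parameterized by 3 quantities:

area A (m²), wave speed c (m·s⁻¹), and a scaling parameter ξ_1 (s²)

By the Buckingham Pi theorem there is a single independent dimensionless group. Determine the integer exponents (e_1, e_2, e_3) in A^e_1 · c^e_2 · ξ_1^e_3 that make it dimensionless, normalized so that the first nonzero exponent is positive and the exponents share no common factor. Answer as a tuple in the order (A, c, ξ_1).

L: e_1·(2) + e_2·(1) + e_3·(0) = 0
T: e_1·(0) + e_2·(-1) + e_3·(2) = 0
Solving this homogeneous linear system for the smallest-integer solution (first nonzero entry positive) gives (1, -2, -1).

(1, -2, -1)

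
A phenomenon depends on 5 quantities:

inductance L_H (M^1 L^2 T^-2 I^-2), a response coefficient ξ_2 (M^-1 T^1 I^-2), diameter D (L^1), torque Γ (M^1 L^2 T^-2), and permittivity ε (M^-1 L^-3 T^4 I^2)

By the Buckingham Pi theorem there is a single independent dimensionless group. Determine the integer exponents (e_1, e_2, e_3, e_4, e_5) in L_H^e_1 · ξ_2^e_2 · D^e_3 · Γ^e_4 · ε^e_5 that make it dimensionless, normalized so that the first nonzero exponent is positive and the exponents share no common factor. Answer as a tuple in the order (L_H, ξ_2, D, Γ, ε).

(1, -2, 3, -4, -1)

M: e_1·(1) + e_2·(-1) + e_3·(0) + e_4·(1) + e_5·(-1) = 0
L: e_1·(2) + e_2·(0) + e_3·(1) + e_4·(2) + e_5·(-3) = 0
T: e_1·(-2) + e_2·(1) + e_3·(0) + e_4·(-2) + e_5·(4) = 0
I: e_1·(-2) + e_2·(-2) + e_3·(0) + e_4·(0) + e_5·(2) = 0
Solving this homogeneous linear system for the smallest-integer solution (first nonzero entry positive) gives (1, -2, 3, -4, -1).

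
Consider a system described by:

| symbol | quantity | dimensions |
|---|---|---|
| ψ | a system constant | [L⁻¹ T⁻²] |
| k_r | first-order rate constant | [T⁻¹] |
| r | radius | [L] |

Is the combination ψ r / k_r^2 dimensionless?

yes

Sum the exponent of each base dimension across the product:
  L: [ψ]_L − 2·[k_r]_L + [r]_L = (-1) − 2·(0) + (1) = 0
  T: [ψ]_T − 2·[k_r]_T + [r]_T = (-2) − 2·(-1) + (0) = 0
All base exponents vanish — dimensionless.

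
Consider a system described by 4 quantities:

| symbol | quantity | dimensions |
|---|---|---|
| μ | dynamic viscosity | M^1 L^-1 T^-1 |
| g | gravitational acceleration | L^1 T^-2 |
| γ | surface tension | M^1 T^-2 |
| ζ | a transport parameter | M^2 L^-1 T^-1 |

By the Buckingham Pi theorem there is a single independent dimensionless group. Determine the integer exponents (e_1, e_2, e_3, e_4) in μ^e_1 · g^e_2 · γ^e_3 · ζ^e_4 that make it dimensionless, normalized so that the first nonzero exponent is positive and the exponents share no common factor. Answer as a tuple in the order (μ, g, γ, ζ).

M: e_1·(1) + e_2·(0) + e_3·(1) + e_4·(2) = 0
L: e_1·(-1) + e_2·(1) + e_3·(0) + e_4·(-1) = 0
T: e_1·(-1) + e_2·(-2) + e_3·(-2) + e_4·(-1) = 0
Solving this homogeneous linear system for the smallest-integer solution (first nonzero entry positive) gives (1, 2, -3, 1).

(1, 2, -3, 1)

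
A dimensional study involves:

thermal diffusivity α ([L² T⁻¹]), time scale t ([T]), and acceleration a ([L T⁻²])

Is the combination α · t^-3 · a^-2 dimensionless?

Sum the exponent of each base dimension across the product:
  M: [α]_M − 3·[t]_M − 2·[a]_M = (0) − 3·(0) − 2·(0) = 0
  L: [α]_L − 3·[t]_L − 2·[a]_L = (2) − 3·(0) − 2·(1) = 0
  T: [α]_T − 3·[t]_T − 2·[a]_T = (-1) − 3·(1) − 2·(-2) = 0
  Θ: [α]_Θ − 3·[t]_Θ − 2·[a]_Θ = (0) − 3·(0) − 2·(0) = 0
All base exponents vanish — dimensionless.

yes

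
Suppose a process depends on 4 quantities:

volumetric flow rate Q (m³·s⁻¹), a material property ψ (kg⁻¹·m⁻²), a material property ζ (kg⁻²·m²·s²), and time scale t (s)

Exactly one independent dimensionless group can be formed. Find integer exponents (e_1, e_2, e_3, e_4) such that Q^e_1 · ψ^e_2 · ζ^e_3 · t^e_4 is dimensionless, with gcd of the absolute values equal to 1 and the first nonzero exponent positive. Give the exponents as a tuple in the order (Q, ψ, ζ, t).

(2, 2, -1, 4)

M: e_1·(0) + e_2·(-1) + e_3·(-2) + e_4·(0) = 0
L: e_1·(3) + e_2·(-2) + e_3·(2) + e_4·(0) = 0
T: e_1·(-1) + e_2·(0) + e_3·(2) + e_4·(1) = 0
Solving this homogeneous linear system for the smallest-integer solution (first nonzero entry positive) gives (2, 2, -1, 4).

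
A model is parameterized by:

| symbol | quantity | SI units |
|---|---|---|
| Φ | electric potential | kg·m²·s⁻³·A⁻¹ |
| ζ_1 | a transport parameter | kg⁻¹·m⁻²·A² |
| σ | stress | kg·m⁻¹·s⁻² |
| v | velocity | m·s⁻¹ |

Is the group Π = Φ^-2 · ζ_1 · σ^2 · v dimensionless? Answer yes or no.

no

Sum the exponent of each base dimension across the product:
  M: −2·[Φ]_M + [ζ_1]_M + 2·[σ]_M + [v]_M = −2·(1) + (-1) + 2·(1) + (0) = -1
  L: −2·[Φ]_L + [ζ_1]_L + 2·[σ]_L + [v]_L = −2·(2) + (-2) + 2·(-1) + (1) = -7
  T: −2·[Φ]_T + [ζ_1]_T + 2·[σ]_T + [v]_T = −2·(-3) + (0) + 2·(-2) + (-1) = 1
  I: −2·[Φ]_I + [ζ_1]_I + 2·[σ]_I + [v]_I = −2·(-1) + (2) + 2·(0) + (0) = 4
Net dimensions [M⁻¹ L⁻⁷ T I⁴] ≠ [1] — not dimensionless.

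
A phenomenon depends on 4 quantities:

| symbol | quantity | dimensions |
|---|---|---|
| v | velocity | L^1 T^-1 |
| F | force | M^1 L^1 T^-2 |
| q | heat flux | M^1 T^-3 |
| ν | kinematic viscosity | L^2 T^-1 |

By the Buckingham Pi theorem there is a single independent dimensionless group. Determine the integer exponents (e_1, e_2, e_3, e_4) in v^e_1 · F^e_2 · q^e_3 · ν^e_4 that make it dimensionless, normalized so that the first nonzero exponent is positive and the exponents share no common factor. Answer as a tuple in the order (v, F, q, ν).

(3, 1, -1, -2)

M: e_1·(0) + e_2·(1) + e_3·(1) + e_4·(0) = 0
L: e_1·(1) + e_2·(1) + e_3·(0) + e_4·(2) = 0
T: e_1·(-1) + e_2·(-2) + e_3·(-3) + e_4·(-1) = 0
Solving this homogeneous linear system for the smallest-integer solution (first nonzero entry positive) gives (3, 1, -1, -2).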